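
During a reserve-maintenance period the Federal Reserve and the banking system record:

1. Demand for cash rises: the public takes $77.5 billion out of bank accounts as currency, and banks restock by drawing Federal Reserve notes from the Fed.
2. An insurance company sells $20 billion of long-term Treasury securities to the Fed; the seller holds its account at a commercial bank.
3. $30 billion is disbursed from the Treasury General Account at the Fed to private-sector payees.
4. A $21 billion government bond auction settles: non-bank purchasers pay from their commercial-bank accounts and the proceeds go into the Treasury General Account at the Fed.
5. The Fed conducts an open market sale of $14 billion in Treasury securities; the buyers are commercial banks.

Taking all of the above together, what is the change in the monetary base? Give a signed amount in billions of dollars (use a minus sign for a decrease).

Currency withdrawal $77.5 billion: just a shift between currency and reserves — both are base money → 0.
Asset purchase (from non-banks) $20 billion: Fed balance sheet expands → +$20B.
Government spending $30 billion: a non-base liability converts back to reserves → +$30B.
Government account inflow $21 billion: reserves shift to a non-base liability → −$21B.
OMO sale (to banks) $14 billion: Fed balance sheet contracts → −$14B.
Net: 0 + 20 + 30 − 21 − 14 = +$15 billion.

+$15 billion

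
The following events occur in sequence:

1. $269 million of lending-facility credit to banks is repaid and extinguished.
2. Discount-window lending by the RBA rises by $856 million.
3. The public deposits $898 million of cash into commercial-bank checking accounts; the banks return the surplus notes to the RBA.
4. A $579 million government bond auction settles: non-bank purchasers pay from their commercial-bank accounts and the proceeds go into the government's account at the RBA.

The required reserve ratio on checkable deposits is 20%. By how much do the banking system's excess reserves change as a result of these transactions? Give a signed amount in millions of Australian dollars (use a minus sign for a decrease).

+$842.2 million

Discount-window repayment $269 million: reserves −$269M, deposits 0.
Discount-window loan $856 million: reserves +$856M, deposits 0.
Currency deposit $898 million: reserves +$898M, deposits +$898M.
Government account inflow $579 million: reserves −$579M, deposits −$579M.
Totals: Δreserves = +$906M, Δdeposits = +$319M.
Δrequired reserves = 20% × +$319M = +$63.8M.
Δexcess reserves = Δreserves − Δrequired = +$906M − (+$63.8M) = +$842.2 million.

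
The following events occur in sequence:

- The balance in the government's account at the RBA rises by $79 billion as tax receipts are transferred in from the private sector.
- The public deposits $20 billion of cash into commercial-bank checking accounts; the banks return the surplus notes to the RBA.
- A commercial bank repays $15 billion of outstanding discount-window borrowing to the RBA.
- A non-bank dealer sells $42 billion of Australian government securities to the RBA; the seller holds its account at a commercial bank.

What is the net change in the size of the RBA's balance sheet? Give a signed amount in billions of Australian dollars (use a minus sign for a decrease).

+$27 billion

RBA balance sheet:
  Assets:      Securities +$42B, Loans to banks −$15B
  Liabilities: Bank reserves −$32B, Currency in circulation −$20B, Government deposits +$79B
Commercial banking system:
  Assets:      Reserves at CB −$32B
  Liabilities: Checkable deposits −$17B, Borrowings from CB −$15B
Change in total RBA assets = +$27 billion.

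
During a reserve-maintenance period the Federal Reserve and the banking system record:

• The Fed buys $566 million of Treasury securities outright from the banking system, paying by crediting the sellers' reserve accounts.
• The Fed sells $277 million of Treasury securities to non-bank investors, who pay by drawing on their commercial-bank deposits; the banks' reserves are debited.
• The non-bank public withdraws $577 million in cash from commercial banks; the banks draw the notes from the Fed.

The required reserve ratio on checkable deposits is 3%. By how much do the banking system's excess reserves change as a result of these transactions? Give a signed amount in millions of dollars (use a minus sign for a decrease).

-$262.38 million

OMO purchase (from banks) $566 million: reserves +$566M, deposits 0.
Asset sale (to non-banks) $277 million: reserves −$277M, deposits −$277M.
Currency withdrawal $577 million: reserves −$577M, deposits −$577M.
Totals: Δreserves = −$288M, Δdeposits = −$854M.
Δrequired reserves = 3% × −$854M = −$25.62M.
Δexcess reserves = Δreserves − Δrequired = −$288M − (−$25.62M) = -$262.38 million.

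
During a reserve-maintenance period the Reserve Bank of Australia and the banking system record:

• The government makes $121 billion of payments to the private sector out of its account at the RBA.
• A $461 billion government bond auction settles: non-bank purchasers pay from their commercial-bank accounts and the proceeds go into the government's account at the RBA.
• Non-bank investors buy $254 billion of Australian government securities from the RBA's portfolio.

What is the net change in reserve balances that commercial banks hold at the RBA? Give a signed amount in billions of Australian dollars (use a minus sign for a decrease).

RBA balance sheet:
  Assets:      Securities −$254B
  Liabilities: Bank reserves −$594B, Government deposits +$340B
Commercial banking system:
  Assets:      Reserves at CB −$594B
  Liabilities: Checkable deposits −$594B
So the change in reserve balances that commercial banks hold at the RBA is -$594 billion.

-$594 billion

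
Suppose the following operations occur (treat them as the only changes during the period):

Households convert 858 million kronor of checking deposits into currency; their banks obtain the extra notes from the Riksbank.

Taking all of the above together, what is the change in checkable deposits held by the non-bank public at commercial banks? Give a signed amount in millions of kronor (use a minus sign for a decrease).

Currency withdrawal 858 million kronor: non-bank counterparties' bank balances fall → −858M.

-858 million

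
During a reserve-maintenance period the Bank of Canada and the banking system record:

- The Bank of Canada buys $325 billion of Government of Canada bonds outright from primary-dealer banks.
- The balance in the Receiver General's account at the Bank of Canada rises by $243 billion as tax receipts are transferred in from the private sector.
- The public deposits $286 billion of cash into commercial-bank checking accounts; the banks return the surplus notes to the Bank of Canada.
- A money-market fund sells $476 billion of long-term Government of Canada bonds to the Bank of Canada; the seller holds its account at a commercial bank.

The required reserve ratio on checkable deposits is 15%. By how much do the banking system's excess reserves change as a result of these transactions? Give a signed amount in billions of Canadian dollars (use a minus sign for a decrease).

+$766.15 billion

OMO purchase (from banks) $325 billion: reserves +$325B, deposits 0.
Government account inflow $243 billion: reserves −$243B, deposits −$243B.
Currency deposit $286 billion: reserves +$286B, deposits +$286B.
Asset purchase (from non-banks) $476 billion: reserves +$476B, deposits +$476B.
Totals: Δreserves = +$844B, Δdeposits = +$519B.
Δrequired reserves = 15% × +$519B = +$77.85B.
Δexcess reserves = Δreserves − Δrequired = +$844B − (+$77.85B) = +$766.15 billion.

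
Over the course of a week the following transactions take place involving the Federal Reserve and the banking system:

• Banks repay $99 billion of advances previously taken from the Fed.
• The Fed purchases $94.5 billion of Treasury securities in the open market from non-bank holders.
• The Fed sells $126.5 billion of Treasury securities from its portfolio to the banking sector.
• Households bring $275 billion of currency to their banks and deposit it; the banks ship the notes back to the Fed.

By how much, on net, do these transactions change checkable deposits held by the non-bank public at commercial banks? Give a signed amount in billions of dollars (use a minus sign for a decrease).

Fed balance sheet:
  Assets:      Securities −$32B, Loans to banks −$99B
  Liabilities: Bank reserves +$144B, Currency in circulation −$275B
Commercial banking system:
  Assets:      Reserves at CB +$144B, Securities +$126.5B
  Liabilities: Checkable deposits +$369.5B, Borrowings from CB −$99B
So the change in checkable deposits held by the non-bank public at commercial banks is +$369.5 billion.

+$369.5 billion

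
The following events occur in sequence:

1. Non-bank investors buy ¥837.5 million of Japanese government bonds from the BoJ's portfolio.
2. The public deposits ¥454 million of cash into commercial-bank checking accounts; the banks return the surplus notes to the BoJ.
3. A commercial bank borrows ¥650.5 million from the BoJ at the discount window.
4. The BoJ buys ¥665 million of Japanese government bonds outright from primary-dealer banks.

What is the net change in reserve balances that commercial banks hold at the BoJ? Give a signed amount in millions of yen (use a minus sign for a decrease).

Asset sale (to non-banks) ¥837.5 million: the non-bank buyers' banks settle from reserves → −¥837.5M.
Currency deposit ¥454 million: returned notes are swapped for reserve credit → +¥454M.
Discount-window loan ¥650.5 million: the loan is credited to the bank's reserve account → +¥650.5M.
OMO purchase (from banks) ¥665 million: the BoJ pays by crediting reserve accounts → +¥665M.
Net: −837.5 + 454 + 650.5 + 665 = +¥932 million.

+¥932 million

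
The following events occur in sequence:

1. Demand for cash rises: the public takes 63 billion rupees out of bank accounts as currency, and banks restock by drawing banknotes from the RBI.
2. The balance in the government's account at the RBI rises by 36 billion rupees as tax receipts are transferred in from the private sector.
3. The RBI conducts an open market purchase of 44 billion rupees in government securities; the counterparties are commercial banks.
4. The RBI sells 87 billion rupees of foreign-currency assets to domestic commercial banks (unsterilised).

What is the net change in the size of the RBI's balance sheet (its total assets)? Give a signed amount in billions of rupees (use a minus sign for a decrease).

RBI balance sheet:
  Assets:      Securities +44B, Foreign assets −87B
  Liabilities: Bank reserves −142B, Currency in circulation +63B, Government deposits +36B
Commercial banking system:
  Assets:      Reserves at CB −142B, Securities −44B, Foreign assets +87B
  Liabilities: Checkable deposits −99B
Change in total RBI assets = -43 billion.

-43 billion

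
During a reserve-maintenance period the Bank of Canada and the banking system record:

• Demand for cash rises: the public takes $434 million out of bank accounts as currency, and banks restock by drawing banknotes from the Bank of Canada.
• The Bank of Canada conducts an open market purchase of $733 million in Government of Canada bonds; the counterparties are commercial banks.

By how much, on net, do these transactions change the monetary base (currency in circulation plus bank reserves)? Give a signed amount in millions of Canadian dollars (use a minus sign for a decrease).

Currency withdrawal $434 million: just a shift between currency and reserves — both are base money → 0.
OMO purchase (from banks) $733 million: Bank of Canada balance sheet expands → +$733M.
Net: 0 + 733 = +$733 million.

+$733 million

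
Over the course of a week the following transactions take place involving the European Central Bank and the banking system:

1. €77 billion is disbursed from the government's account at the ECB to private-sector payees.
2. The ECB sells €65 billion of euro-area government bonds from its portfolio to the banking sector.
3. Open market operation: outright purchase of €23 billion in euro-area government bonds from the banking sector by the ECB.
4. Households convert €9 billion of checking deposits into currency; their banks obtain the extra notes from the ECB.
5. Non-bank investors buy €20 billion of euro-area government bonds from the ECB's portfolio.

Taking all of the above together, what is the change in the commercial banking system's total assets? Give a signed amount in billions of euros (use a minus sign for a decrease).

+€48 billion

ECB balance sheet:
  Assets:      Securities −€62B
  Liabilities: Bank reserves +€6B, Currency in circulation +€9B, Government deposits −€77B
Commercial banking system:
  Assets:      Reserves at CB +€6B, Securities +€42B
  Liabilities: Checkable deposits +€48B
Change in total bank assets = +€48 billion.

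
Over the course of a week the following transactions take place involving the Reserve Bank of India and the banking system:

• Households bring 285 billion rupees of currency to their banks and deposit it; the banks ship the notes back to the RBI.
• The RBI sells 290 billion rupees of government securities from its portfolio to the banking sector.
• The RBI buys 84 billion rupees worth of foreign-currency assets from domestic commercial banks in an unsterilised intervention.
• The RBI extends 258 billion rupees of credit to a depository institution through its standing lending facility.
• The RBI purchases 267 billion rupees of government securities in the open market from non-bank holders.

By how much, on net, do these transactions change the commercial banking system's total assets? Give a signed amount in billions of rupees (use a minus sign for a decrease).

RBI balance sheet:
  Assets:      Securities −23B, Loans to banks +258B, Foreign assets +84B
  Liabilities: Bank reserves +604B, Currency in circulation −285B
Commercial banking system:
  Assets:      Reserves at CB +604B, Securities +290B, Foreign assets −84B
  Liabilities: Checkable deposits +552B, Borrowings from CB +258B
Change in total bank assets = +810 billion.

+810 billion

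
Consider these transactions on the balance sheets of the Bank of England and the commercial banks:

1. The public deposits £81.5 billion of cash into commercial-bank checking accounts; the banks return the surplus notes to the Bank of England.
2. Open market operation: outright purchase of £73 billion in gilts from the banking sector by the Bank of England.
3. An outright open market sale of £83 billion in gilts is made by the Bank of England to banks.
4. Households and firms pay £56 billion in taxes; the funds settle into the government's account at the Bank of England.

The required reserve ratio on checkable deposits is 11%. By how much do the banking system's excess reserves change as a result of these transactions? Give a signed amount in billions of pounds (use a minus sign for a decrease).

+£12.695 billion

Currency deposit £81.5 billion: reserves +£81.5B, deposits +£81.5B.
OMO purchase (from banks) £73 billion: reserves +£73B, deposits 0.
OMO sale (to banks) £83 billion: reserves −£83B, deposits 0.
Government account inflow £56 billion: reserves −£56B, deposits −£56B.
Totals: Δreserves = +£15.5B, Δdeposits = +£25.5B.
Δrequired reserves = 11% × +£25.5B = +£2.805B.
Δexcess reserves = Δreserves − Δrequired = +£15.5B − (+£2.805B) = +£12.695 billion.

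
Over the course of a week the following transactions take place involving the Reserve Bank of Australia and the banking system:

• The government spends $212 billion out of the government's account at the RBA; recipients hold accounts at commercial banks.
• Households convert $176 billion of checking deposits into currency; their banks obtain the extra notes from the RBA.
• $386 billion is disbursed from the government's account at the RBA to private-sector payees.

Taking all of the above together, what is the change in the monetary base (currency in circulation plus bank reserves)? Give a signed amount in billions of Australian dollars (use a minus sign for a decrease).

+$598 billion

RBA balance sheet:
  Assets:      no change
  Liabilities: Bank reserves +$422B, Currency in circulation +$176B, Government deposits −$598B
Commercial banking system:
  Assets:      Reserves at CB +$422B
  Liabilities: Checkable deposits +$422B
Monetary base = currency + reserves: +$176B + (+$422B) = +$598 billion.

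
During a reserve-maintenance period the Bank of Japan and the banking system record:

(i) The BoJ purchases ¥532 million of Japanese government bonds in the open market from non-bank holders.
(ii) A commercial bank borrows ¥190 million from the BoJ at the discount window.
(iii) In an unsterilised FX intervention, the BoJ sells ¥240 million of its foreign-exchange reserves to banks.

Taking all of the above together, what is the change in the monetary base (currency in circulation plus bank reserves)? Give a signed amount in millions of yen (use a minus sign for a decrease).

Asset purchase (from non-banks) ¥532 million: BoJ balance sheet expands → +¥532M.
Discount-window loan ¥190 million: BoJ balance sheet expands → +¥190M.
FX sale ¥240 million: BoJ balance sheet contracts → −¥240M.
Net: 532 + 190 − 240 = +¥482 million.

+¥482 million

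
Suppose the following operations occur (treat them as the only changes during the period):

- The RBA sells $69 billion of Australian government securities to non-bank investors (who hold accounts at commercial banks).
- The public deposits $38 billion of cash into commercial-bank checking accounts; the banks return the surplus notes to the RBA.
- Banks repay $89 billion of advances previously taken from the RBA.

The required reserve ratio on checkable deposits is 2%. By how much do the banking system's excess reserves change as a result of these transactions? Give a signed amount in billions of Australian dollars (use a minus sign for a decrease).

-$119.38 billion

Asset sale (to non-banks) $69 billion: reserves −$69B, deposits −$69B.
Currency deposit $38 billion: reserves +$38B, deposits +$38B.
Discount-window repayment $89 billion: reserves −$89B, deposits 0.
Totals: Δreserves = −$120B, Δdeposits = −$31B.
Δrequired reserves = 2% × −$31B = −$0.62B.
Δexcess reserves = Δreserves − Δrequired = −$120B − (−$0.62B) = -$119.38 billion.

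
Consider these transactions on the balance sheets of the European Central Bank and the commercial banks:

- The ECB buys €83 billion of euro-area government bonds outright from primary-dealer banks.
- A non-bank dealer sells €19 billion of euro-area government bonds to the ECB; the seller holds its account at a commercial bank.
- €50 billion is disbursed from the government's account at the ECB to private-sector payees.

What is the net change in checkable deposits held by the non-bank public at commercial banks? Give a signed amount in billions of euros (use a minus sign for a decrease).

+€69 billion

OMO purchase (from banks) €83 billion: the counterparty is a bank, so public deposits are unchanged → 0.
Asset purchase (from non-banks) €19 billion: non-bank counterparties' bank balances rise → +€19B.
Government spending €50 billion: non-bank counterparties' bank balances rise → +€50B.
Net: 0 + 19 + 50 = +€69 billion.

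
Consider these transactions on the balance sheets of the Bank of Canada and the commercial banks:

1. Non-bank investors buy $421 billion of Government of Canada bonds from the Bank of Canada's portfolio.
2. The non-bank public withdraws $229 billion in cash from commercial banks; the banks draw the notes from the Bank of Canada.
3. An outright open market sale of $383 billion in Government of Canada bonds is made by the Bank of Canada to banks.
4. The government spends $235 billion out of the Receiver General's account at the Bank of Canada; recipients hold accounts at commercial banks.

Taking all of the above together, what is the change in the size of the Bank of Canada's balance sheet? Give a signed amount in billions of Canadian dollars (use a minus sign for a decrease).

Bank of Canada balance sheet:
  Assets:      Securities −$804B
  Liabilities: Bank reserves −$798B, Currency in circulation +$229B, Government deposits −$235B
Commercial banking system:
  Assets:      Reserves at CB −$798B, Securities +$383B
  Liabilities: Checkable deposits −$415B
Change in total Bank of Canada assets = -$804 billion.

-$804 billion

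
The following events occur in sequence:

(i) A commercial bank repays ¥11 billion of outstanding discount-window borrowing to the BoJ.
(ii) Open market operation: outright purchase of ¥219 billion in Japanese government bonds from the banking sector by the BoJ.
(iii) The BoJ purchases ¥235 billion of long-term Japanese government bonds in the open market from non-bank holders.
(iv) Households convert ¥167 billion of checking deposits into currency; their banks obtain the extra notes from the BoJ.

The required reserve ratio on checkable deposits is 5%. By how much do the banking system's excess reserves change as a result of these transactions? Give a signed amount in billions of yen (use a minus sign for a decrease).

Discount-window repayment ¥11 billion: reserves −¥11B, deposits 0.
OMO purchase (from banks) ¥219 billion: reserves +¥219B, deposits 0.
Asset purchase (from non-banks) ¥235 billion: reserves +¥235B, deposits +¥235B.
Currency withdrawal ¥167 billion: reserves −¥167B, deposits −¥167B.
Totals: Δreserves = +¥276B, Δdeposits = +¥68B.
Δrequired reserves = 5% × +¥68B = +¥3.4B.
Δexcess reserves = Δreserves − Δrequired = +¥276B − (+¥3.4B) = +¥272.6 billion.

+¥272.6 billion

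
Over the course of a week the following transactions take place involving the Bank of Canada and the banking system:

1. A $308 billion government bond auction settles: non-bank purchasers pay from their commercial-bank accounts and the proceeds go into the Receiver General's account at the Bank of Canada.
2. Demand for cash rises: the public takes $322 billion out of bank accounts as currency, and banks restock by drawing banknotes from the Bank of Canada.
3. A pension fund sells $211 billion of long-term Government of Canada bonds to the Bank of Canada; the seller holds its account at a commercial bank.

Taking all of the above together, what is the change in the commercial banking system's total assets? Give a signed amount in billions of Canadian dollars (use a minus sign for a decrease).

Bank of Canada balance sheet:
  Assets:      Securities +$211B
  Liabilities: Bank reserves −$419B, Currency in circulation +$322B, Government deposits +$308B
Commercial banking system:
  Assets:      Reserves at CB −$419B
  Liabilities: Checkable deposits −$419B
Change in total bank assets = -$419 billion.

-$419 billion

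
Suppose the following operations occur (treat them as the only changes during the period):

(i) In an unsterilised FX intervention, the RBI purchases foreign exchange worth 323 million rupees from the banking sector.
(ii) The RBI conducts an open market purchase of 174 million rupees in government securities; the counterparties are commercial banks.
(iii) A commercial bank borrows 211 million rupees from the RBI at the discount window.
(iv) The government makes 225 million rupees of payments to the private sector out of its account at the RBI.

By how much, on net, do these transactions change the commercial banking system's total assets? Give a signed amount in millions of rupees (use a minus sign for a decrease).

FX purchase 323 million rupees: just an asset swap on bank balance sheets → 0.
OMO purchase (from banks) 174 million rupees: just an asset swap on bank balance sheets → 0.
Discount-window loan 211 million rupees: bank balance sheets expand → +211M.
Government spending 225 million rupees: bank balance sheets expand → +225M.
Net: 0 + 0 + 211 + 225 = +436 million.

+436 million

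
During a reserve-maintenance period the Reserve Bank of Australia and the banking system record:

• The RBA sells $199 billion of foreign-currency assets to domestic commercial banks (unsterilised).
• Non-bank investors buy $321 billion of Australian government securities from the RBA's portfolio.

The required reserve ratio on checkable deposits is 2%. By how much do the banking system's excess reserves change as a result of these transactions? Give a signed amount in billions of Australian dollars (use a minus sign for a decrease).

-$513.58 billion

FX sale $199 billion: reserves −$199B, deposits 0.
Asset sale (to non-banks) $321 billion: reserves −$321B, deposits −$321B.
Totals: Δreserves = −$520B, Δdeposits = −$321B.
Δrequired reserves = 2% × −$321B = −$6.42B.
Δexcess reserves = Δreserves − Δrequired = −$520B − (−$6.42B) = -$513.58 billion.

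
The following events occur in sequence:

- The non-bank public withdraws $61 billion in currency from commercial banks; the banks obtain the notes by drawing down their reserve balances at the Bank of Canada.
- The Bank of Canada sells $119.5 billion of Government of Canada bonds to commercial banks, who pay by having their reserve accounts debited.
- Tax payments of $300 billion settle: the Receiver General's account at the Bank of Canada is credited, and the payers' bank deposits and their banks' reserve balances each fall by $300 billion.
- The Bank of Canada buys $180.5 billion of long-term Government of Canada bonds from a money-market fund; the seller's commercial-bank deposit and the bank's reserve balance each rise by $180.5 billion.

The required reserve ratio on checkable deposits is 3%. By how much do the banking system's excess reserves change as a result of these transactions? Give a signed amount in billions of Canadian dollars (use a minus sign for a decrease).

-$294.585 billion

Currency withdrawal $61 billion: reserves −$61B, deposits −$61B.
OMO sale (to banks) $119.5 billion: reserves −$119.5B, deposits 0.
Government account inflow $300 billion: reserves −$300B, deposits −$300B.
Asset purchase (from non-banks) $180.5 billion: reserves +$180.5B, deposits +$180.5B.
Totals: Δreserves = −$300B, Δdeposits = −$180.5B.
Δrequired reserves = 3% × −$180.5B = −$5.415B.
Δexcess reserves = Δreserves − Δrequired = −$300B − (−$5.415B) = -$294.585 billion.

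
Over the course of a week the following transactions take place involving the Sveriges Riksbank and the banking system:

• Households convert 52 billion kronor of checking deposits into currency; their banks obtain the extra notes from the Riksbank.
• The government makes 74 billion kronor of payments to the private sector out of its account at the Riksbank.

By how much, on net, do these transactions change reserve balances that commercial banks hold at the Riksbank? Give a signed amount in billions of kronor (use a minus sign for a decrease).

Riksbank balance sheet:
  Assets:      no change
  Liabilities: Bank reserves +22B, Currency in circulation +52B, Government deposits −74B
So the change in reserve balances that commercial banks hold at the Riksbank is +22 billion.

+22 billion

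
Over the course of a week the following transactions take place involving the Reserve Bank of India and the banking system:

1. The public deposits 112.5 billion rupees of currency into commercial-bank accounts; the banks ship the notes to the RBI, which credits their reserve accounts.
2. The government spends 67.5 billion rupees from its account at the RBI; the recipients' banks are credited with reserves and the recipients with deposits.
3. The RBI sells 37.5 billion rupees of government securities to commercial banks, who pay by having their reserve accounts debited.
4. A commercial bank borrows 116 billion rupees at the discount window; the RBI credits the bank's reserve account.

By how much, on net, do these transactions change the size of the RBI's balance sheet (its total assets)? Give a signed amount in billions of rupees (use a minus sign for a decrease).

RBI balance sheet:
  Assets:      Securities −37.5B, Loans to banks +116B
  Liabilities: Bank reserves +258.5B, Currency in circulation −112.5B, Government deposits −67.5B
Commercial banking system:
  Assets:      Reserves at CB +258.5B, Securities +37.5B
  Liabilities: Checkable deposits +180B, Borrowings from CB +116B
Change in total RBI assets = +78.5 billion.

+78.5 billion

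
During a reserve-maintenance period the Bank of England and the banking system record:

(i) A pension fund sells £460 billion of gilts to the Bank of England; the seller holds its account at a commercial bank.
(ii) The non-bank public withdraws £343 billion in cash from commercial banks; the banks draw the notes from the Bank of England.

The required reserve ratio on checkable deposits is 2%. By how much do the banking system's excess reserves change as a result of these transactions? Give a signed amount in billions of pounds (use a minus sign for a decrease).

Asset purchase (from non-banks) £460 billion: reserves +£460B, deposits +£460B.
Currency withdrawal £343 billion: reserves −£343B, deposits −£343B.
Totals: Δreserves = +£117B, Δdeposits = +£117B.
Δrequired reserves = 2% × +£117B = +£2.34B.
Δexcess reserves = Δreserves − Δrequired = +£117B − (+£2.34B) = +£114.66 billion.

+£114.66 billion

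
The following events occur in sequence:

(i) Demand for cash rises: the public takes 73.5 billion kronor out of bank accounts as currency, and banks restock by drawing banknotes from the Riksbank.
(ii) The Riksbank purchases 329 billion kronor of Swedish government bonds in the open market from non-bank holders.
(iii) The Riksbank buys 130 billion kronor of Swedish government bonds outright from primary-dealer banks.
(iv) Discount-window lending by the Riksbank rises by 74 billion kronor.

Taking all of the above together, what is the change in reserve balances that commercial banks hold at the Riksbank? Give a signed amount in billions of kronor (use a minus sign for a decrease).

Currency withdrawal 73.5 billion kronor: banks swap reserves for currency → −73.5B.
Asset purchase (from non-banks) 329 billion kronor: the Riksbank pays by crediting reserve accounts → +329B.
OMO purchase (from banks) 130 billion kronor: the Riksbank pays by crediting reserve accounts → +130B.
Discount-window loan 74 billion kronor: the loan is credited to the bank's reserve account → +74B.
Net: −73.5 + 329 + 130 + 74 = +459.5 billion.

+459.5 billion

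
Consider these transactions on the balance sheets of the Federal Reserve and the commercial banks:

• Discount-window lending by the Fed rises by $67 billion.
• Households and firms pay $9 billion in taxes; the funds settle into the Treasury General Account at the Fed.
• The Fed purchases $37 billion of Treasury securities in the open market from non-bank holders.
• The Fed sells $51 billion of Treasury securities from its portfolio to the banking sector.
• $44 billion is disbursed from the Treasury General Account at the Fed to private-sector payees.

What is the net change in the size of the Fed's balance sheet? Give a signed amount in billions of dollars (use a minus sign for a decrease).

Fed balance sheet:
  Assets:      Securities −$14B, Loans to banks +$67B
  Liabilities: Bank reserves +$88B, Government deposits −$35B
Commercial banking system:
  Assets:      Reserves at CB +$88B, Securities +$51B
  Liabilities: Checkable deposits +$72B, Borrowings from CB +$67B
Change in total Fed assets = +$53 billion.

+$53 billion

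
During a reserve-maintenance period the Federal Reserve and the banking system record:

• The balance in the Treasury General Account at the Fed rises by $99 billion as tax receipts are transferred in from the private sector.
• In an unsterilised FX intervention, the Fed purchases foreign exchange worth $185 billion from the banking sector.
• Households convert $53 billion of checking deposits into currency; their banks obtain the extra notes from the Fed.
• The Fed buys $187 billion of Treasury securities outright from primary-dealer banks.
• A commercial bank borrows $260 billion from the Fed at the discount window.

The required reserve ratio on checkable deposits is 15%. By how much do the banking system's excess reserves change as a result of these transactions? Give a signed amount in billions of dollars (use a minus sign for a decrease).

Government account inflow $99 billion: reserves −$99B, deposits −$99B.
FX purchase $185 billion: reserves +$185B, deposits 0.
Currency withdrawal $53 billion: reserves −$53B, deposits −$53B.
OMO purchase (from banks) $187 billion: reserves +$187B, deposits 0.
Discount-window loan $260 billion: reserves +$260B, deposits 0.
Totals: Δreserves = +$480B, Δdeposits = −$152B.
Δrequired reserves = 15% × −$152B = −$22.8B.
Δexcess reserves = Δreserves − Δrequired = +$480B − (−$22.8B) = +$502.8 billion.

+$502.8 billion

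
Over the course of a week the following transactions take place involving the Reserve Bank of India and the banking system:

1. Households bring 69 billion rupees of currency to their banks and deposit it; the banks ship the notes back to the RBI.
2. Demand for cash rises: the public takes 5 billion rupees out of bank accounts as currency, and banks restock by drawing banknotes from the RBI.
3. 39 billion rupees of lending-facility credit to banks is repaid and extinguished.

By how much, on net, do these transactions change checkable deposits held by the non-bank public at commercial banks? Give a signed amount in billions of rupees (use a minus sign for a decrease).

RBI balance sheet:
  Assets:      Loans to banks −39B
  Liabilities: Bank reserves +25B, Currency in circulation −64B
Commercial banking system:
  Assets:      Reserves at CB +25B
  Liabilities: Checkable deposits +64B, Borrowings from CB −39B
So the change in checkable deposits held by the non-bank public at commercial banks is +64 billion.

+64 billion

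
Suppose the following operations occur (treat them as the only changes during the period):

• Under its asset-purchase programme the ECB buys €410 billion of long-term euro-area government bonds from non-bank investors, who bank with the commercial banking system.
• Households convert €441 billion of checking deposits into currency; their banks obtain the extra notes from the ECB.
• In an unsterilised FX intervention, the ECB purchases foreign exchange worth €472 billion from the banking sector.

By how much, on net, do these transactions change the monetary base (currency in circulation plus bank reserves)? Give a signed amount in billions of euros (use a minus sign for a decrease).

+€882 billion

Asset purchase (from non-banks) €410 billion: ECB balance sheet expands → +€410B.
Currency withdrawal €441 billion: just a shift between currency and reserves — both are base money → 0.
FX purchase €472 billion: ECB balance sheet expands → +€472B.
Net: 410 + 0 + 472 = +€882 billion.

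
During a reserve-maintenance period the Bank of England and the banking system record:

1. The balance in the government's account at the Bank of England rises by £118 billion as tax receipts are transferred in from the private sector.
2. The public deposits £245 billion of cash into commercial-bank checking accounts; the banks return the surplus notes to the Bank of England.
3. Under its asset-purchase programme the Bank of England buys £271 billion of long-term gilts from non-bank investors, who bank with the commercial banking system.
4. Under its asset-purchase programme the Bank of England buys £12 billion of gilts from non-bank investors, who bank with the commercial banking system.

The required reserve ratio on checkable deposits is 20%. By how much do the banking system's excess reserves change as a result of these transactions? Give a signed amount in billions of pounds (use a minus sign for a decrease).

Government account inflow £118 billion: reserves −£118B, deposits −£118B.
Currency deposit £245 billion: reserves +£245B, deposits +£245B.
Asset purchase (from non-banks) £271 billion: reserves +£271B, deposits +£271B.
Asset purchase (from non-banks) £12 billion: reserves +£12B, deposits +£12B.
Totals: Δreserves = +£410B, Δdeposits = +£410B.
Δrequired reserves = 20% × +£410B = +£82B.
Δexcess reserves = Δreserves − Δrequired = +£410B − (+£82B) = +£328 billion.

+£328 billion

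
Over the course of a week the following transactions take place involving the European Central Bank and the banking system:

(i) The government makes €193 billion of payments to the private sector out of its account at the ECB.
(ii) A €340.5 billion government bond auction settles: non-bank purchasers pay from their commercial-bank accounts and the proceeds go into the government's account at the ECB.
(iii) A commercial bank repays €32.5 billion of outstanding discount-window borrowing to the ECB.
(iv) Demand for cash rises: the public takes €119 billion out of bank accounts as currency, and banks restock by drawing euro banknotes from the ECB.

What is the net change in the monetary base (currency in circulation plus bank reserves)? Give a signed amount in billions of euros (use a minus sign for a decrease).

-€180 billion

Government spending €193 billion: a non-base liability converts back to reserves → +€193B.
Government account inflow €340.5 billion: reserves shift to a non-base liability → −€340.5B.
Discount-window repayment €32.5 billion: ECB balance sheet contracts → −€32.5B.
Currency withdrawal €119 billion: just a shift between currency and reserves — both are base money → 0.
Net: 193 − 340.5 − 32.5 + 0 = -€180 billion.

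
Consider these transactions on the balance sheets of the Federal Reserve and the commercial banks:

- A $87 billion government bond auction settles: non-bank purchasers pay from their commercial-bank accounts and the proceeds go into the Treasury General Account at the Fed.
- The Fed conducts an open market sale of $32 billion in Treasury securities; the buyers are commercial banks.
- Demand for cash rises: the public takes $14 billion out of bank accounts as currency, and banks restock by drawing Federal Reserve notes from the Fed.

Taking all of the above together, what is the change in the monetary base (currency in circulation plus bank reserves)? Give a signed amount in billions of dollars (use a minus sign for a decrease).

-$119 billion

Fed balance sheet:
  Assets:      Securities −$32B
  Liabilities: Bank reserves −$133B, Currency in circulation +$14B, Government deposits +$87B
Commercial banking system:
  Assets:      Reserves at CB −$133B, Securities +$32B
  Liabilities: Checkable deposits −$101B
Monetary base = currency + reserves: +$14B + (−$133B) = -$119 billion.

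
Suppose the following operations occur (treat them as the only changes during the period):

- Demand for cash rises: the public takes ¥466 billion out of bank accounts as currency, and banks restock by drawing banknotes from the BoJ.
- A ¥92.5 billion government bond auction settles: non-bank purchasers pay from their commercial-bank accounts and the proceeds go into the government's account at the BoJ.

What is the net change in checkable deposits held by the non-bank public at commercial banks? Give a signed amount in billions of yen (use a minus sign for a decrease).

-¥558.5 billion

BoJ balance sheet:
  Assets:      no change
  Liabilities: Bank reserves −¥558.5B, Currency in circulation +¥466B, Government deposits +¥92.5B
Commercial banking system:
  Assets:      Reserves at CB −¥558.5B
  Liabilities: Checkable deposits −¥558.5B
So the change in checkable deposits held by the non-bank public at commercial banks is -¥558.5 billion.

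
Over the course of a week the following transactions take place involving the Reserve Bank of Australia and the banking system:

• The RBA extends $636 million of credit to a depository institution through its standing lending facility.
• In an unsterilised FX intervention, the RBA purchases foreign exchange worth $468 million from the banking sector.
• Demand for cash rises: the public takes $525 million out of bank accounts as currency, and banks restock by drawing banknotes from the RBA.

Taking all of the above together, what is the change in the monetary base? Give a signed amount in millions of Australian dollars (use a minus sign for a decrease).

RBA balance sheet:
  Assets:      Loans to banks +$636M, Foreign assets +$468M
  Liabilities: Bank reserves +$579M, Currency in circulation +$525M
Monetary base = currency + reserves: +$525M + (+$579M) = +$1104 million.

+$1104 million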